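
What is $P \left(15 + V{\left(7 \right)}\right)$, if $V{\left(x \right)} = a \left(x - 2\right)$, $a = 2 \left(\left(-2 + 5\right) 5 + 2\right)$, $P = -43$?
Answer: $-7955$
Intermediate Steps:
$a = 34$ ($a = 2 \left(3 \cdot 5 + 2\right) = 2 \left(15 + 2\right) = 2 \cdot 17 = 34$)
$V{\left(x \right)} = -68 + 34 x$ ($V{\left(x \right)} = 34 \left(x - 2\right) = 34 \left(-2 + x\right) = -68 + 34 x$)
$P \left(15 + V{\left(7 \right)}\right) = - 43 \left(15 + \left(-68 + 34 \cdot 7\right)\right) = - 43 \left(15 + \left(-68 + 238\right)\right) = - 43 \left(15 + 170\right) = \left(-43\right) 185 = -7955$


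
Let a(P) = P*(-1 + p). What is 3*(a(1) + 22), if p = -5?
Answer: 48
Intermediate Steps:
a(P) = -6*P (a(P) = P*(-1 - 5) = P*(-6) = -6*P)
3*(a(1) + 22) = 3*(-6*1 + 22) = 3*(-6 + 22) = 3*16 = 48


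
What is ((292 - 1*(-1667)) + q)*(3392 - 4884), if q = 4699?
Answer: -9933736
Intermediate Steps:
((292 - 1*(-1667)) + q)*(3392 - 4884) = ((292 - 1*(-1667)) + 4699)*(3392 - 4884) = ((292 + 1667) + 4699)*(-1492) = (1959 + 4699)*(-1492) = 6658*(-1492) = -9933736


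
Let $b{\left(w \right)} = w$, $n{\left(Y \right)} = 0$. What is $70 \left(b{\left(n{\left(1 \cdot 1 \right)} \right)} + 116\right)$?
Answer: $8120$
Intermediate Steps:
$70 \left(b{\left(n{\left(1 \cdot 1 \right)} \right)} + 116\right) = 70 \left(0 + 116\right) = 70 \cdot 116 = 8120$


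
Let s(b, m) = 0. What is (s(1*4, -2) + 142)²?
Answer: 20164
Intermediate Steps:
(s(1*4, -2) + 142)² = (0 + 142)² = 142² = 20164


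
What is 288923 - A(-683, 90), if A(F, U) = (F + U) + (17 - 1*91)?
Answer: 289590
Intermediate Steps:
A(F, U) = -74 + F + U (A(F, U) = (F + U) + (17 - 91) = (F + U) - 74 = -74 + F + U)
288923 - A(-683, 90) = 288923 - (-74 - 683 + 90) = 288923 - 1*(-667) = 288923 + 667 = 289590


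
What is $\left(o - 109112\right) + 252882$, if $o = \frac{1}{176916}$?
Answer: $\frac{25435213321}{176916} \approx 1.4377 \cdot 10^{5}$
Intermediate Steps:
$o = \frac{1}{176916} \approx 5.6524 \cdot 10^{-6}$
$\left(o - 109112\right) + 252882 = \left(\frac{1}{176916} - 109112\right) + 252882 = - \frac{19303658591}{176916} + 252882 = \frac{25435213321}{176916}$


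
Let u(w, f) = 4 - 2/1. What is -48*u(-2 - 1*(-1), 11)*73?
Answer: -7008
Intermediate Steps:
u(w, f) = 2 (u(w, f) = 4 - 2*1 = 4 - 2 = 2)
-48*u(-2 - 1*(-1), 11)*73 = -48*2*73 = -96*73 = -7008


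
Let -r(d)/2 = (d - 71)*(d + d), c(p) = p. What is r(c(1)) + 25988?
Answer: 26268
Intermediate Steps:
r(d) = -4*d*(-71 + d) (r(d) = -2*(d - 71)*(d + d) = -2*(-71 + d)*2*d = -4*d*(-71 + d))
r(c(1)) + 25988 = 4*1*(71 - 1*1) + 25988 = 4*1*(71 - 1) + 25988 = 4*1*70 + 25988 = 280 + 25988 = 26268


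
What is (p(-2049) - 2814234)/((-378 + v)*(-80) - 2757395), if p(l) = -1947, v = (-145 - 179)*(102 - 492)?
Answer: 2816181/12835955 ≈ 0.21940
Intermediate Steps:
v = 126360 (v = -324*(-390) = 126360)
(p(-2049) - 2814234)/((-378 + v)*(-80) - 2757395) = (-1947 - 2814234)/((-378 + 126360)*(-80) - 2757395) = -2816181/(125982*(-80) - 2757395) = -2816181/(-10078560 - 2757395) = -2816181/(-12835955) = -2816181*(-1/12835955) = 2816181/12835955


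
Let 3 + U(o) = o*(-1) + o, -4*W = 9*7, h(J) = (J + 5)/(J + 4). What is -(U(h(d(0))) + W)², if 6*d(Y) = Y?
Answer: -5625/16 ≈ -351.56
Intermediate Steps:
d(Y) = Y/6
h(J) = (5 + J)/(4 + J)
W = -63/4 (W = -9*7/4 = -¼*63 = -63/4 ≈ -15.750)
U(o) = -3 (U(o) = -3 + (o*(-1) + o) = -3 + (-o + o) = -3 + 0 = -3)
-(U(h(d(0))) + W)² = -(-3 - 63/4)² = -(-75/4)² = -1*5625/16 = -5625/16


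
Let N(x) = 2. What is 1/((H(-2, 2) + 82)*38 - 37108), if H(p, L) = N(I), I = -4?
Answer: -1/33916 ≈ -2.9485e-5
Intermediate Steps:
H(p, L) = 2
1/((H(-2, 2) + 82)*38 - 37108) = 1/((2 + 82)*38 - 37108) = 1/(84*38 - 37108) = 1/(3192 - 37108) = 1/(-33916) = -1/33916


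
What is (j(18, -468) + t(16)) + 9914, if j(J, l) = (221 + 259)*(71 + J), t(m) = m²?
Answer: 52890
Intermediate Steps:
j(J, l) = 34080 + 480*J (j(J, l) = 480*(71 + J) = 34080 + 480*J)
(j(18, -468) + t(16)) + 9914 = ((34080 + 480*18) + 16²) + 9914 = ((34080 + 8640) + 256) + 9914 = (42720 + 256) + 9914 = 42976 + 9914 = 52890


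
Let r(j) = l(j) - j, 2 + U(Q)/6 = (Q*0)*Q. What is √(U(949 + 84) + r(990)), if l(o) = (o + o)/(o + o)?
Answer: I*√1001 ≈ 31.639*I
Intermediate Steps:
l(o) = 1 (l(o) = (2*o)/((2*o)) = (2*o)*(1/(2*o)) = 1)
U(Q) = -12 (U(Q) = -12 + 6*((Q*0)*Q) = -12 + 6*(0*Q) = -12 + 6*0 = -12 + 0 = -12)
r(j) = 1 - j
√(U(949 + 84) + r(990)) = √(-12 + (1 - 1*990)) = √(-12 + (1 - 990)) = √(-12 - 989) = √(-1001) = I*√1001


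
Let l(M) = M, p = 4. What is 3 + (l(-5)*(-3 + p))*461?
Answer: -2302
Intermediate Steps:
3 + (l(-5)*(-3 + p))*461 = 3 - 5*(-3 + 4)*461 = 3 - 5*1*461 = 3 - 5*461 = 3 - 2305 = -2302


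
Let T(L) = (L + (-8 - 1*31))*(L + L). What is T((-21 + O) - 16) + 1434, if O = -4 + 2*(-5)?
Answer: 10614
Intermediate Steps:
O = -14 (O = -4 - 10 = -14)
T(L) = 2*L*(-39 + L) (T(L) = (L + (-8 - 31))*(2*L) = (L - 39)*(2*L) = (-39 + L)*(2*L) = 2*L*(-39 + L))
T((-21 + O) - 16) + 1434 = 2*((-21 - 14) - 16)*(-39 + ((-21 - 14) - 16)) + 1434 = 2*(-35 - 16)*(-39 + (-35 - 16)) + 1434 = 2*(-51)*(-39 - 51) + 1434 = 2*(-51)*(-90) + 1434 = 9180 + 1434 = 10614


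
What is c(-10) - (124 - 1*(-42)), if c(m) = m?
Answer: -176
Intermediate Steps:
c(-10) - (124 - 1*(-42)) = -10 - (124 - 1*(-42)) = -10 - (124 + 42) = -10 - 1*166 = -10 - 166 = -176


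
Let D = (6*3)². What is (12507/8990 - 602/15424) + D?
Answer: 11278476557/34665440 ≈ 325.35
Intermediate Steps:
D = 324 (D = 18² = 324)
(12507/8990 - 602/15424) + D = (12507/8990 - 602/15424) + 324 = (12507*(1/8990) - 602*1/15424) + 324 = (12507/8990 - 301/7712) + 324 = 46873997/34665440 + 324 = 11278476557/34665440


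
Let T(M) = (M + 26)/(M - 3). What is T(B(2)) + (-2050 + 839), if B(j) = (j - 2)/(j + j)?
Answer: -3659/3 ≈ -1219.7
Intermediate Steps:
B(j) = (-2 + j)/(2*j) (B(j) = (-2 + j)/((2*j)) = (-2 + j)*(1/(2*j)) = (-2 + j)/(2*j))
T(M) = (26 + M)/(-3 + M)
T(B(2)) + (-2050 + 839) = (26 + (½)*(-2 + 2)/2)/(-3 + (½)*(-2 + 2)/2) + (-2050 + 839) = (26 + (½)*(½)*0)/(-3 + (½)*(½)*0) - 1211 = (26 + 0)/(-3 + 0) - 1211 = 26/(-3) - 1211 = -⅓*26 - 1211 = -26/3 - 1211 = -3659/3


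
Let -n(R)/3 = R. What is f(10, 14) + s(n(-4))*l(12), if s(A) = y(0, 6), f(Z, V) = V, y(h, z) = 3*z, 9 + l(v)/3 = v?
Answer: 176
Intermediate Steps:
l(v) = -27 + 3*v
n(R) = -3*R
s(A) = 18 (s(A) = 3*6 = 18)
f(10, 14) + s(n(-4))*l(12) = 14 + 18*(-27 + 3*12) = 14 + 18*(-27 + 36) = 14 + 18*9 = 14 + 162 = 176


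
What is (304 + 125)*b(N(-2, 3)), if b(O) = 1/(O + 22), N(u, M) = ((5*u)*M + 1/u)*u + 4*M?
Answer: 429/95 ≈ 4.5158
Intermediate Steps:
N(u, M) = 4*M + u*(1/u + 5*M*u) (N(u, M) = (5*M*u + 1/u)*u + 4*M = (1/u + 5*M*u)*u + 4*M = u*(1/u + 5*M*u) + 4*M = 4*M + u*(1/u + 5*M*u))
b(O) = 1/(22 + O)
(304 + 125)*b(N(-2, 3)) = (304 + 125)/(22 + (1 + 4*3 + 5*3*(-2)²)) = 429/(22 + (1 + 12 + 5*3*4)) = 429/(22 + (1 + 12 + 60)) = 429/(22 + 73) = 429/95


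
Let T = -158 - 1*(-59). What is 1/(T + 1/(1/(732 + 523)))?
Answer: 1/1156 ≈ 0.00086505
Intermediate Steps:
T = -99 (T = -158 + 59 = -99)
1/(T + 1/(1/(732 + 523))) = 1/(-99 + 1/(1/(732 + 523))) = 1/(-99 + 1/(1/1255)) = 1/(-99 + 1255) = 1/1156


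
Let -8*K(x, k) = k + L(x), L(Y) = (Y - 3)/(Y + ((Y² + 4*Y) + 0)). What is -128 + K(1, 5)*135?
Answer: -827/4 ≈ -206.75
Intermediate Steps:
L(Y) = (-3 + Y)/(Y² + 5*Y) (L(Y) = (-3 + Y)/(Y + (Y² + 4*Y)) = (-3 + Y)/(Y² + 5*Y))
K(x, k) = -k/8 - (-3 + x)/(8*x*(5 + x)) (K(x, k) = -(k + (-3 + x)/(x*(5 + x)))/8 = -k/8 - (-3 + x)/(8*x*(5 + x)))
-128 + K(1, 5)*135 = -128 + ((⅛)*(3 - 1*1 - 1*5*1*(5 + 1))/(1*(5 + 1)))*135 = -128 + ((⅛)*1*(3 - 1 - 1*5*1*6)/6)*135 = -128 + ((⅛)*1*(⅙)*(3 - 1 - 30))*135 = -128 + ((⅛)*1*(⅙)*(-28))*135 = -128 - 7/12*135 = -128 - 315/4 = -827/4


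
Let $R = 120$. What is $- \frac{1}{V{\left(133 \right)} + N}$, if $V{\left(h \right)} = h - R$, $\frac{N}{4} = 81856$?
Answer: $- \frac{1}{327437} \approx -3.054 \cdot 10^{-6}$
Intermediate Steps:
$N = 327424$ ($N = 4 \cdot 81856 = 327424$)
$V{\left(h \right)} = -120 + h$ ($V{\left(h \right)} = h - 120 = -120 + h$)
$- \frac{1}{V{\left(133 \right)} + N} = - \frac{1}{\left(-120 + 133\right) + 327424} = - \frac{1}{13 + 327424} = - \frac{1}{327437}$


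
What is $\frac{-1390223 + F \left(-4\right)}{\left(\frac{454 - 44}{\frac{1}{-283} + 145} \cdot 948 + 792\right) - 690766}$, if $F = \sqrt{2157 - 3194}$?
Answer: $\frac{9507735097}{4700399446} + \frac{13678 i \sqrt{1037}}{2350199723} \approx 2.0228 + 0.00018742 i$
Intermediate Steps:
$F = i \sqrt{1037}$ ($F = \sqrt{-1037} = i \sqrt{1037} \approx 32.203 i$)
$\frac{-1390223 + F \left(-4\right)}{\left(\frac{454 - 44}{\frac{1}{-283} + 145} \cdot 948 + 792\right) - 690766} = \frac{-1390223 + i \sqrt{1037} \left(-4\right)}{\left(\frac{454 - 44}{\frac{1}{-283} + 145} \cdot 948 + 792\right) - 690766} = \frac{-1390223 - 4 i \sqrt{1037}}{\left(\frac{410}{- \frac{1}{283} + 145} \cdot 948 + 792\right) - 690766} = \frac{-1390223 - 4 i \sqrt{1037}}{\left(\frac{410}{\frac{41034}{283}} \cdot 948 + 792\right) - 690766} = \frac{-1390223 - 4 i \sqrt{1037}}{\left(410 \cdot \frac{283}{41034} \cdot 948 + 792\right) - 690766} = \frac{-1390223 - 4 i \sqrt{1037}}{\left(\frac{58015}{20517} \cdot 948 + 792\right) - 690766} = \frac{-1390223 - 4 i \sqrt{1037}}{\left(\frac{18332740}{6839} + 792\right) - 690766} = \frac{-1390223 - 4 i \sqrt{1037}}{\frac{23749228}{6839} - 690766} = \frac{-1390223 - 4 i \sqrt{1037}}{- \frac{4700399446}{6839}} = \left(-1390223 - 4 i \sqrt{1037}\right) \left(- \frac{6839}{4700399446}\right) = \frac{9507735097}{4700399446} + \frac{13678 i \sqrt{1037}}{2350199723}$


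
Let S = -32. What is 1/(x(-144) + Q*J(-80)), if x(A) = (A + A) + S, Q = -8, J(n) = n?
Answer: 1/320 ≈ 0.0031250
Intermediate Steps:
x(A) = -32 + 2*A (x(A) = (A + A) - 32 = 2*A - 32 = -32 + 2*A)
1/(x(-144) + Q*J(-80)) = 1/((-32 + 2*(-144)) - 8*(-80)) = 1/((-32 - 288) + 640) = 1/(-320 + 640) = 1/320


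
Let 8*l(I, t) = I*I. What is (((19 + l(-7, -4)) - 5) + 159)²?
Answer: 2053489/64 ≈ 32086.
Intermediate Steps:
l(I, t) = I²/8 (l(I, t) = (I*I)/8 = I²/8)
(((19 + l(-7, -4)) - 5) + 159)² = (((19 + (⅛)*(-7)²) - 5) + 159)² = (((19 + (⅛)*49) - 5) + 159)² = (((19 + 49/8) - 5) + 159)² = ((201/8 - 5) + 159)² = (161/8 + 159)² = (1433/8)² = 2053489/64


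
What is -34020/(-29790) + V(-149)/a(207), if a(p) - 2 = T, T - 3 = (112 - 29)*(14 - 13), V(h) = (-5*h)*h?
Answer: -36709391/29128 ≈ -1260.3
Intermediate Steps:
V(h) = -5*h**2
T = 86 (T = 3 + (112 - 29)*(14 - 13) = 3 + 83*1 = 3 + 83 = 86)
a(p) = 88 (a(p) = 2 + 86 = 88)
-34020/(-29790) + V(-149)/a(207) = -34020/(-29790) - 5*(-149)**2/88 = -34020*(-1/29790) - 5*22201*(1/88) = 378/331 - 111005*1/88 = 378/331 - 111005/88 = -36709391/29128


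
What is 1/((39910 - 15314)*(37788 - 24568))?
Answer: 1/325159120 ≈ 3.0754e-9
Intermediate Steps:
1/((39910 - 15314)*(37788 - 24568)) = 1/(24596*13220) = 1/325159120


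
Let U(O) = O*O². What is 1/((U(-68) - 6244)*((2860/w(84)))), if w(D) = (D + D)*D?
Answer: -294/19106945 ≈ -1.5387e-5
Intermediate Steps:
U(O) = O³
w(D) = 2*D² (w(D) = (2*D)*D = 2*D²)
1/((U(-68) - 6244)*((2860/w(84)))) = 1/(((-68)³ - 6244)*((2860/((2*84²))))) = 1/((-314432 - 6244)*((2860/((2*7056))))) = 1/((-320676)*((2860/14112))) = -1/(320676*(2860*(1/14112))) = -1/(320676*715/3528) = -1/320676*3528/715 = -294/19106945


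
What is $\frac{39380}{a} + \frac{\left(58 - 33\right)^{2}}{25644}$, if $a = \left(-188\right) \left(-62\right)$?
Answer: $\frac{127143215}{37363308} \approx 3.4029$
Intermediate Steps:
$a = 11656$
$\frac{39380}{a} + \frac{\left(58 - 33\right)^{2}}{25644} = \frac{39380}{11656} + \frac{\left(58 - 33\right)^{2}}{25644} = 39380 \cdot \frac{1}{11656} + 25^{2} \cdot \frac{1}{25644} = \frac{9845}{2914} + 625 \cdot \frac{1}{25644} = \frac{9845}{2914} + \frac{625}{25644} = \frac{127143215}{37363308}$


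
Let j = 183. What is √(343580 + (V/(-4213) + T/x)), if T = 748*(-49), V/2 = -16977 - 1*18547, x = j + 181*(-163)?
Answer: √327673740627452769110/30881290 ≈ 586.17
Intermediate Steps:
x = -29320 (x = 183 + 181*(-163) = 183 - 29503 = -29320)
V = -71048 (V = 2*(-16977 - 1*18547) = 2*(-16977 - 18547) = 2*(-35524) = -71048)
T = -36652
√(343580 + (V/(-4213) + T/x)) = √(343580 + (-71048/(-4213) - 36652/(-29320))) = √(343580 + (-71048*(-1/4213) - 36652*(-1/29320))) = √(343580 + (71048/4213 + 9163/7330)) = √(343580 + 559385559/30881290) = √(10610753003759/30881290) = √327673740627452769110/30881290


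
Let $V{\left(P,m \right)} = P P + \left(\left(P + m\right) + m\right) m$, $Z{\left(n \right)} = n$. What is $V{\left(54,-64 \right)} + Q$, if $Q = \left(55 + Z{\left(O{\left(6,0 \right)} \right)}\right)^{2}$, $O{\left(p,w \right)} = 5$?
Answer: $11252$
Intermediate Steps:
$V{\left(P,m \right)} = P^{2} + m \left(P + 2 m\right)$ ($V{\left(P,m \right)} = P^{2} + \left(P + 2 m\right) m = P^{2} + m \left(P + 2 m\right)$)
$Q = 3600$ ($Q = \left(55 + 5\right)^{2} = 60^{2} = 3600$)
$V{\left(54,-64 \right)} + Q = \left(54^{2} + 2 \left(-64\right)^{2} + 54 \left(-64\right)\right) + 3600 = \left(2916 + 2 \cdot 4096 - 3456\right) + 3600 = \left(2916 + 8192 - 3456\right) + 3600 = 7652 + 3600 = 11252$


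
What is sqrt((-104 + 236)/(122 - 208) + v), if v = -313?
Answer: 5*I*sqrt(23263)/43 ≈ 17.735*I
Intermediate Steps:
sqrt((-104 + 236)/(122 - 208) + v) = sqrt((-104 + 236)/(122 - 208) - 313) = sqrt(132/(-86) - 313) = sqrt(132*(-1/86) - 313) = sqrt(-66/43 - 313) = sqrt(-13525/43) = 5*I*sqrt(23263)/43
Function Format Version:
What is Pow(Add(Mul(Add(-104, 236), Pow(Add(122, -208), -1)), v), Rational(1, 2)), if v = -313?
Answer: Mul(Rational(5, 43), I, Pow(23263, Rational(1, 2))) ≈ Mul(17.735, I)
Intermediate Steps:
Pow(Add(Mul(Add(-104, 236), Pow(Add(122, -208), -1)), v), Rational(1, 2)) = Pow(Add(Mul(Add(-104, 236), Pow(Add(122, -208), -1)), -313), Rational(1, 2)) = Pow(Add(Mul(132, Pow(-86, -1)), -313), Rational(1, 2)) = Pow(Add(Mul(132, Rational(-1, 86)), -313), Rational(1, 2)) = Pow(Add(Rational(-66, 43), -313), Rational(1, 2)) = Pow(Rational(-13525, 43), Rational(1, 2)) = Mul(Rational(5, 43), I, Pow(23263, Rational(1, 2)))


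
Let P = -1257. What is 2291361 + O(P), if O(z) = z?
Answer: 2290104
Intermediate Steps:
2291361 + O(P) = 2291361 - 1257 = 2290104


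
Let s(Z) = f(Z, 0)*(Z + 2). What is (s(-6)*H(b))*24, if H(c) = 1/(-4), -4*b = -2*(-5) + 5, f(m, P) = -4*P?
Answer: 0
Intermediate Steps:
b = -15/4 (b = -(-2*(-5) + 5)/4 = -(10 + 5)/4 = -1/4*15 = -15/4 ≈ -3.7500)
H(c) = -1/4
s(Z) = 0 (s(Z) = (-4*0)*(Z + 2) = 0*(2 + Z) = 0)
(s(-6)*H(b))*24 = (0*(-1/4))*24 = 0*24 = 0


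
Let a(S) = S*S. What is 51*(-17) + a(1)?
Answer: -866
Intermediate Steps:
a(S) = S²
51*(-17) + a(1) = 51*(-17) + 1² = -867 + 1 = -866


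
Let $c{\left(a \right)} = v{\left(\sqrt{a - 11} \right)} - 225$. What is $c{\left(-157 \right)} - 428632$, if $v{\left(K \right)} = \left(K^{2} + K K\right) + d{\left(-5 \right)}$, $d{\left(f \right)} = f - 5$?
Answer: $-429203$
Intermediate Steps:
$d{\left(f \right)} = -5 + f$
$v{\left(K \right)} = -10 + 2 K^{2}$ ($v{\left(K \right)} = \left(K^{2} + K K\right) - 10 = \left(K^{2} + K^{2}\right) - 10 = 2 K^{2} - 10 = -10 + 2 K^{2}$)
$c{\left(a \right)} = -257 + 2 a$ ($c{\left(a \right)} = \left(-10 + 2 \left(\sqrt{a - 11}\right)^{2}\right) - 225 = \left(-10 + 2 \left(\sqrt{-11 + a}\right)^{2}\right) - 225 = \left(-10 + 2 \left(-11 + a\right)\right) - 225 = \left(-10 + \left(-22 + 2 a\right)\right) - 225 = \left(-32 + 2 a\right) - 225 = -257 + 2 a$)
$c{\left(-157 \right)} - 428632 = \left(-257 + 2 \left(-157\right)\right) - 428632 = \left(-257 - 314\right) - 428632 = -571 - 428632 = -429203$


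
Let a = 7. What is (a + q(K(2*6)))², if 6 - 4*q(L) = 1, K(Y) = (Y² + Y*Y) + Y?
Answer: 1089/16 ≈ 68.063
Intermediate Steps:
K(Y) = Y + 2*Y² (K(Y) = (Y² + Y²) + Y = 2*Y² + Y = Y + 2*Y²)
q(L) = 5/4 (q(L) = 3/2 - ¼*1 = 3/2 - ¼ = 5/4)
(a + q(K(2*6)))² = (7 + 5/4)² = (33/4)² = 1089/16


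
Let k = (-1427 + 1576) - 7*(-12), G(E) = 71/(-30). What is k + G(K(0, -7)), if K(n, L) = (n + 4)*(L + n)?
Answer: 6919/30 ≈ 230.63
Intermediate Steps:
K(n, L) = (4 + n)*(L + n)
G(E) = -71/30 (G(E) = 71*(-1/30) = -71/30)
k = 233 (k = 149 + 84 = 233)
k + G(K(0, -7)) = 233 - 71/30 = 6919/30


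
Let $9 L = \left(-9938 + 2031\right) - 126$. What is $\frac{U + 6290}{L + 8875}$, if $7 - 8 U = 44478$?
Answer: $\frac{52641}{574736} \approx 0.091592$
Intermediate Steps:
$U = - \frac{44471}{8}$ ($U = \frac{7}{8} - \frac{22239}{4} = - \frac{44471}{8} \approx -5558.9$)
$L = - \frac{8033}{9}$ ($L = \frac{\left(-9938 + 2031\right) - 126}{9} = \frac{-7907 - 126}{9} = \frac{1}{9} \left(-8033\right) = - \frac{8033}{9} \approx -892.56$)
$\frac{U + 6290}{L + 8875} = \frac{- \frac{44471}{8} + 6290}{- \frac{8033}{9} + 8875} = \frac{5849}{8 \cdot \frac{71842}{9}} = \frac{5849}{8} \cdot \frac{9}{71842} = \frac{52641}{574736}$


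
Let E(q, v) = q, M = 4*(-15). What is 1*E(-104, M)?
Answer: -104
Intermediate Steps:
M = -60
1*E(-104, M) = 1*(-104) = -104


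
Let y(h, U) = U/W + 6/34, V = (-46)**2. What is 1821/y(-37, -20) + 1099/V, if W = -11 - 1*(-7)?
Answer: 16400431/46552 ≈ 352.30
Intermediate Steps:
W = -4 (W = -11 + 7 = -4)
V = 2116
y(h, U) = 3/17 - U/4 (y(h, U) = U/(-4) + 6/34 = U*(-1/4) + 6*(1/34) = -U/4 + 3/17 = 3/17 - U/4)
1821/y(-37, -20) + 1099/V = 1821/(3/17 - 1/4*(-20)) + 1099/2116 = 1821/(3/17 + 5) + 1099*(1/2116) = 1821/(88/17) + 1099/2116 = 1821*(17/88) + 1099/2116 = 30957/88 + 1099/2116 = 16400431/46552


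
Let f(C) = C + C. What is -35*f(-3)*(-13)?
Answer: -2730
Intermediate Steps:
f(C) = 2*C
-35*f(-3)*(-13) = -70*(-3)*(-13) = -35*(-6)*(-13) = 210*(-13) = -2730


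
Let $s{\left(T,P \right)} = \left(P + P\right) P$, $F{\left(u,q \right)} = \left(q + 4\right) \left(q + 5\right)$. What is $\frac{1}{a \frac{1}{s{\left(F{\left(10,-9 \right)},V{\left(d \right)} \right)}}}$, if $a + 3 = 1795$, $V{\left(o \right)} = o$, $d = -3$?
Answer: $\frac{9}{896} \approx 0.010045$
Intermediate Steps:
$a = 1792$ ($a = -3 + 1795 = 1792$)
$F{\left(u,q \right)} = \left(4 + q\right) \left(5 + q\right)$
$s{\left(T,P \right)} = 2 P^{2}$ ($s{\left(T,P \right)} = 2 P P = 2 P^{2}$)
$\frac{1}{a \frac{1}{s{\left(F{\left(10,-9 \right)},V{\left(d \right)} \right)}}} = \frac{1}{1792 \frac{1}{2 \left(-3\right)^{2}}} = \frac{1}{1792 \frac{1}{2 \cdot 9}} = \frac{1}{1792 \cdot \frac{1}{18}} = \frac{1}{\frac{896}{9}} = \frac{9}{896}$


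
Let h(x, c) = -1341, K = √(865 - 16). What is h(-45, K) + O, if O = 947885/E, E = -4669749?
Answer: -6263081294/4669749 ≈ -1341.2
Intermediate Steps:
O = -947885/4669749 (O = 947885/(-4669749) = 947885*(-1/4669749) = -947885/4669749 ≈ -0.20298)
K = √849 ≈ 29.138
h(-45, K) + O = -1341 - 947885/4669749 = -6263081294/4669749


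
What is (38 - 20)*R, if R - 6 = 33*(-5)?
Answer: -2862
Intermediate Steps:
R = -159 (R = 6 + 33*(-5) = 6 - 165 = -159)
(38 - 20)*R = (38 - 20)*(-159) = 18*(-159) = -2862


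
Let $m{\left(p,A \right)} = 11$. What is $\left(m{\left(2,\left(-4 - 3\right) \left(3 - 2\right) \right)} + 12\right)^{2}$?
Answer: $529$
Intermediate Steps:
$\left(m{\left(2,\left(-4 - 3\right) \left(3 - 2\right) \right)} + 12\right)^{2} = \left(11 + 12\right)^{2} = 23^{2} = 529$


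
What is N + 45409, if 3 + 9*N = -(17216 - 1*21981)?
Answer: 413443/9 ≈ 45938.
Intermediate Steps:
N = 4762/9 (N = -⅓ + (-(17216 - 1*21981))/9 = -⅓ + (-(17216 - 21981))/9 = -⅓ + (-1*(-4765))/9 = -⅓ + (⅑)*4765 = -⅓ + 4765/9 = 4762/9 ≈ 529.11)
N + 45409 = 4762/9 + 45409 = 413443/9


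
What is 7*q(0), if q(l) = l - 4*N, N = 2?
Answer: -56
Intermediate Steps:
q(l) = -8 + l (q(l) = l - 4*2 = l - 8 = -8 + l)
7*q(0) = 7*(-8 + 0) = 7*(-8) = -56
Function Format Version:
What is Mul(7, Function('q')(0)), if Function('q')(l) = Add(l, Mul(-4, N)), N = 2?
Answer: -56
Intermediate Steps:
Function('q')(l) = Add(-8, l) (Function('q')(l) = Add(l, Mul(-4, 2)) = Add(l, -8) = Add(-8, l))
Mul(7, Function('q')(0)) = Mul(7, Add(-8, 0)) = Mul(7, -8) = -56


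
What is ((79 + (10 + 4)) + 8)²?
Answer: 10201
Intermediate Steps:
((79 + (10 + 4)) + 8)² = ((79 + 14) + 8)² = (93 + 8)² = 101² = 10201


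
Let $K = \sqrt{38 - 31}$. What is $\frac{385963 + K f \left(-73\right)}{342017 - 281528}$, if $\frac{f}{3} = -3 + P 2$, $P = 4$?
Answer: $\frac{385963}{60489} - \frac{365 \sqrt{7}}{20163} \approx 6.3328$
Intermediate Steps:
$K = \sqrt{7} \approx 2.6458$
$f = 15$ ($f = 3 \left(-3 + 4 \cdot 2\right) = 3 \left(-3 + 8\right) = 3 \cdot 5 = 15$)
$\frac{385963 + K f \left(-73\right)}{342017 - 281528} = \frac{385963 + \sqrt{7} \cdot 15 \left(-73\right)}{342017 - 281528} = \frac{385963 + 15 \sqrt{7} \left(-73\right)}{60489} = \left(385963 - 1095 \sqrt{7}\right) \frac{1}{60489} = \frac{385963}{60489} - \frac{365 \sqrt{7}}{20163}$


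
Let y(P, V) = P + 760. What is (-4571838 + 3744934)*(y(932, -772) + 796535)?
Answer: -660057099208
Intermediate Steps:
y(P, V) = 760 + P
(-4571838 + 3744934)*(y(932, -772) + 796535) = (-4571838 + 3744934)*((760 + 932) + 796535) = -826904*(1692 + 796535) = -826904*798227 = -660057099208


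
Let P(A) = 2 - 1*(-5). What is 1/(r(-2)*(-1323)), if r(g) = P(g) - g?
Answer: -1/11907 ≈ -8.3984e-5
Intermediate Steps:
P(A) = 7 (P(A) = 2 + 5 = 7)
r(g) = 7 - g
1/(r(-2)*(-1323)) = 1/((7 - 1*(-2))*(-1323)) = 1/((7 + 2)*(-1323)) = 1/(9*(-1323)) = 1/(-11907) = -1/11907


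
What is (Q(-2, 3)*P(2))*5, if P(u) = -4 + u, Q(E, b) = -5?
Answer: 50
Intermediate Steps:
(Q(-2, 3)*P(2))*5 = -5*(-4 + 2)*5 = -5*(-2)*5 = 10*5 = 50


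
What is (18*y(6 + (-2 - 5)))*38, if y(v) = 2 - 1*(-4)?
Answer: 4104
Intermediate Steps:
y(v) = 6 (y(v) = 2 + 4 = 6)
(18*y(6 + (-2 - 5)))*38 = (18*6)*38 = 108*38 = 4104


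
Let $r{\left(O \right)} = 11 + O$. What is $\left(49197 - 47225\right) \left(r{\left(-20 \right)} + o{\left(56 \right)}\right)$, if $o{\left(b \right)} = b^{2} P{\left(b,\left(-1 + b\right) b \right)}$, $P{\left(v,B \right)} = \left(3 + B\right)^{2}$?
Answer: $58780058496940$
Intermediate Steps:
$o{\left(b \right)} = b^{2} \left(3 + b \left(-1 + b\right)\right)^{2}$ ($o{\left(b \right)} = b^{2} \left(3 + \left(-1 + b\right) b\right)^{2} = b^{2} \left(3 + b \left(-1 + b\right)\right)^{2}$)
$\left(49197 - 47225\right) \left(r{\left(-20 \right)} + o{\left(56 \right)}\right) = \left(49197 - 47225\right) \left(\left(11 - 20\right) + 56^{2} \left(3 + 56 \left(-1 + 56\right)\right)^{2}\right) = 1972 \left(-9 + 3136 \left(3 + 56 \cdot 55\right)^{2}\right) = 1972 \left(-9 + 3136 \left(3 + 3080\right)^{2}\right) = 1972 \left(-9 + 3136 \cdot 3083^{2}\right) = 1972 \left(-9 + 3136 \cdot 9504889\right) = 1972 \left(-9 + 29807331904\right) = 1972 \cdot 29807331895 = 58780058496940$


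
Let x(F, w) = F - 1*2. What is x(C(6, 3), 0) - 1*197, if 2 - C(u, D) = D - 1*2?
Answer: -198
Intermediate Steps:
C(u, D) = 4 - D (C(u, D) = 2 - (D - 1*2) = 2 - (D - 2) = 2 - (-2 + D) = 2 + (2 - D) = 4 - D)
x(F, w) = -2 + F (x(F, w) = F - 2 = -2 + F)
x(C(6, 3), 0) - 1*197 = (-2 + (4 - 1*3)) - 1*197 = (-2 + (4 - 3)) - 197 = (-2 + 1) - 197 = -1 - 197 = -198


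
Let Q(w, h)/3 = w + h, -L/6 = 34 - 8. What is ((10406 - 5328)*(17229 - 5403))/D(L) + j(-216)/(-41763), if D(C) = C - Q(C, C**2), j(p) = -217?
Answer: -208996147961/253000254 ≈ -826.07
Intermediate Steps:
L = -156 (L = -6*(34 - 8) = -6*26 = -156)
Q(w, h) = 3*h + 3*w (Q(w, h) = 3*(w + h) = 3*(h + w) = 3*h + 3*w)
D(C) = -3*C**2 - 2*C (D(C) = C - (3*C**2 + 3*C) = C - (3*C + 3*C**2) = C + (-3*C - 3*C**2) = -3*C**2 - 2*C)
((10406 - 5328)*(17229 - 5403))/D(L) + j(-216)/(-41763) = ((10406 - 5328)*(17229 - 5403))/((-156*(-2 - 3*(-156)))) - 217/(-41763) = (5078*11826)/((-156*(-2 + 468))) - 217*(-1/41763) = 60052428/((-156*466)) + 217/41763 = 60052428/(-72696) + 217/41763 = 60052428*(-1/72696) + 217/41763 = -5004369/6058 + 217/41763 = -208996147961/253000254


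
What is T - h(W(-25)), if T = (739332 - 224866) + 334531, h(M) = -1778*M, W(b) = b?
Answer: 804547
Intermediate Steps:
T = 848997 (T = 514466 + 334531 = 848997)
T - h(W(-25)) = 848997 - (-1778)*(-25) = 848997 - 1*44450 = 848997 - 44450 = 804547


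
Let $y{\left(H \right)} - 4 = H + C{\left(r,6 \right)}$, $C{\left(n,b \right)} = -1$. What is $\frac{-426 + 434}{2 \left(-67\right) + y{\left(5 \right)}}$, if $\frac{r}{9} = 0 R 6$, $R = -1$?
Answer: $- \frac{4}{63} \approx -0.063492$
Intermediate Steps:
$r = 0$ ($r = 9 \cdot 0 \left(-1\right) 6 = 9 \cdot 0 \cdot 6 = 9 \cdot 0 = 0$)
$y{\left(H \right)} = 3 + H$ ($y{\left(H \right)} = 4 + \left(H - 1\right) = 4 + \left(-1 + H\right) = 3 + H$)
$\frac{-426 + 434}{2 \left(-67\right) + y{\left(5 \right)}} = \frac{-426 + 434}{2 \left(-67\right) + \left(3 + 5\right)} = \frac{8}{-134 + 8} = \frac{8}{-126} = 8 \left(- \frac{1}{126}\right) = - \frac{4}{63}$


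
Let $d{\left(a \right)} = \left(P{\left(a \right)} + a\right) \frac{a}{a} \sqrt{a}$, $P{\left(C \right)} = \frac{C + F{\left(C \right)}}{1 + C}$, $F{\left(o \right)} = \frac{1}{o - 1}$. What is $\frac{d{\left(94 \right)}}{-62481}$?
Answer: $- \frac{839233 \sqrt{94}}{552019635} \approx -0.01474$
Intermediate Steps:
$F{\left(o \right)} = \frac{1}{-1 + o}$
$P{\left(C \right)} = \frac{C + \frac{1}{-1 + C}}{1 + C}$
$d{\left(a \right)} = \sqrt{a} \left(a + \frac{1 + a^{2} - a}{-1 + a^{2}}\right)$ ($d{\left(a \right)} = \left(\frac{1 + a^{2} - a}{-1 + a^{2}} + a\right) \frac{a}{a} \sqrt{a} = \left(a + \frac{1 + a^{2} - a}{-1 + a^{2}}\right) 1 \sqrt{a} = \left(a + \frac{1 + a^{2} - a}{-1 + a^{2}}\right) \sqrt{a} = \sqrt{a} \left(a + \frac{1 + a^{2} - a}{-1 + a^{2}}\right)$)
$\frac{d{\left(94 \right)}}{-62481} = \frac{\sqrt{94} \frac{1}{-1 + 94^{2}} \left(1 + 94^{2} + 94^{3} - 188\right)}{-62481} = \frac{\sqrt{94} \left(1 + 8836 + 830584 - 188\right)}{-1 + 8836} \left(- \frac{1}{62481}\right) = \sqrt{94} \cdot \frac{1}{8835} \cdot 839233 \left(- \frac{1}{62481}\right) = \frac{839233 \sqrt{94}}{8835} \left(- \frac{1}{62481}\right) = - \frac{839233 \sqrt{94}}{552019635}$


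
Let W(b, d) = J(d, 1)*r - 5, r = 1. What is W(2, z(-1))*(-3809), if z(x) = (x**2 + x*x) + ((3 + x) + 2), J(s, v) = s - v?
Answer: 0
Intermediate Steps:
z(x) = 5 + x + 2*x**2 (z(x) = (x**2 + x**2) + (5 + x) = 2*x**2 + (5 + x) = 5 + x + 2*x**2)
W(b, d) = -6 + d (W(b, d) = (d - 1*1)*1 - 5 = (d - 1)*1 - 5 = (-1 + d)*1 - 5 = (-1 + d) - 5 = -6 + d)
W(2, z(-1))*(-3809) = (-6 + (5 - 1 + 2*(-1)**2))*(-3809) = (-6 + (5 - 1 + 2*1))*(-3809) = (-6 + (5 - 1 + 2))*(-3809) = (-6 + 6)*(-3809) = 0*(-3809) = 0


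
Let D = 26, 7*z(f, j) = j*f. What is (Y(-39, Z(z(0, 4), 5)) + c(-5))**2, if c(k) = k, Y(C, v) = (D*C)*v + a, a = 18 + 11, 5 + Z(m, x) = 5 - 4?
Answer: 16646400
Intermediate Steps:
z(f, j) = f*j/7 (z(f, j) = (j*f)/7 = (f*j)/7 = f*j/7)
Z(m, x) = -4 (Z(m, x) = -5 + (5 - 4) = -5 + 1 = -4)
a = 29
Y(C, v) = 29 + 26*C*v (Y(C, v) = (26*C)*v + 29 = 26*C*v + 29 = 29 + 26*C*v)
(Y(-39, Z(z(0, 4), 5)) + c(-5))**2 = ((29 + 26*(-39)*(-4)) - 5)**2 = ((29 + 4056) - 5)**2 = (4085 - 5)**2 = 4080**2 = 16646400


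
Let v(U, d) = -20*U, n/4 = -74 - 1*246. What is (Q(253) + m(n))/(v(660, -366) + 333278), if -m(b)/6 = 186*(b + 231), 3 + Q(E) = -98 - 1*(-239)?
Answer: 585411/160039 ≈ 3.6579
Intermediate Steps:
n = -1280 (n = 4*(-74 - 1*246) = 4*(-74 - 246) = 4*(-320) = -1280)
Q(E) = 138 (Q(E) = -3 + (-98 - 1*(-239)) = -3 + (-98 + 239) = -3 + 141 = 138)
m(b) = -257796 - 1116*b (m(b) = -1116*(b + 231) = -1116*(231 + b) = -6*(42966 + 186*b) = -257796 - 1116*b)
(Q(253) + m(n))/(v(660, -366) + 333278) = (138 + (-257796 - 1116*(-1280)))/(-20*660 + 333278) = (138 + (-257796 + 1428480))/(-13200 + 333278) = (138 + 1170684)/320078 = 1170822*(1/320078) = 585411/160039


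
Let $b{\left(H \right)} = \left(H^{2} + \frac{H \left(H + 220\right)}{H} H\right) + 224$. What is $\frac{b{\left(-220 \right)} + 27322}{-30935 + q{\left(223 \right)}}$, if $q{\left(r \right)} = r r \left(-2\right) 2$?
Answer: $- \frac{75946}{229851} \approx -0.33041$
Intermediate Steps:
$q{\left(r \right)} = - 4 r^{2}$ ($q{\left(r \right)} = r^{2} \left(-2\right) 2 = - 2 r^{2} \cdot 2 = - 4 r^{2}$)
$b{\left(H \right)} = 224 + H^{2} + H \left(220 + H\right)$ ($b{\left(H \right)} = \left(H^{2} + \frac{H \left(220 + H\right)}{H} H\right) + 224 = \left(H^{2} + \left(220 + H\right) H\right) + 224 = \left(H^{2} + H \left(220 + H\right)\right) + 224 = 224 + H^{2} + H \left(220 + H\right)$)
$\frac{b{\left(-220 \right)} + 27322}{-30935 + q{\left(223 \right)}} = \frac{\left(224 + 2 \left(-220\right)^{2} + 220 \left(-220\right)\right) + 27322}{-30935 - 4 \cdot 223^{2}} = \frac{\left(224 + 2 \cdot 48400 - 48400\right) + 27322}{-30935 - 198916} = \frac{\left(224 + 96800 - 48400\right) + 27322}{-30935 - 198916} = \frac{48624 + 27322}{-229851} = 75946 \left(- \frac{1}{229851}\right) = - \frac{75946}{229851}$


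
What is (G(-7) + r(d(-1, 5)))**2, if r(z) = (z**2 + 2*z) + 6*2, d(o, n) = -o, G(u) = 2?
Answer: 289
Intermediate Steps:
r(z) = 12 + z**2 + 2*z (r(z) = (z**2 + 2*z) + 12 = 12 + z**2 + 2*z)
(G(-7) + r(d(-1, 5)))**2 = (2 + (12 + (-1*(-1))**2 + 2*(-1*(-1))))**2 = (2 + (12 + 1**2 + 2*1))**2 = (2 + (12 + 1 + 2))**2 = (2 + 15)**2 = 17**2 = 289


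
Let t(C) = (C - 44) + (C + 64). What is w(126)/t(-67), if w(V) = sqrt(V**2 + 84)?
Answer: -sqrt(3990)/57 ≈ -1.1082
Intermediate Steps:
w(V) = sqrt(84 + V**2)
t(C) = 20 + 2*C (t(C) = (-44 + C) + (64 + C) = 20 + 2*C)
w(126)/t(-67) = sqrt(84 + 126**2)/(20 + 2*(-67)) = sqrt(84 + 15876)/(20 - 134) = sqrt(15960)/(-114) = (2*sqrt(3990))*(-1/114) = -sqrt(3990)/57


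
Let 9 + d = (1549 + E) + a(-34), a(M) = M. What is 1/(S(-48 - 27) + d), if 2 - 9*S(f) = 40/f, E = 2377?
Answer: 135/524243 ≈ 0.00025751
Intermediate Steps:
S(f) = 2/9 - 40/(9*f)
d = 3883 (d = -9 + ((1549 + 2377) - 34) = -9 + (3926 - 34) = -9 + 3892 = 3883)
1/(S(-48 - 27) + d) = 1/(2*(-20 + (-48 - 27))/(9*(-48 - 27)) + 3883) = 1/((2/9)*(-20 - 75)/(-75) + 3883) = 1/((2/9)*(-1/75)*(-95) + 3883) = 1/(38/135 + 3883) = 1/(524243/135) = 135/524243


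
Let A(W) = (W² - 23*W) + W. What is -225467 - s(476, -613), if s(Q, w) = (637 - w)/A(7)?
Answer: -4734557/21 ≈ -2.2546e+5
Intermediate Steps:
A(W) = W² - 22*W
s(Q, w) = -91/15 + w/105 (s(Q, w) = (637 - w)/((7*(-22 + 7))) = (637 - w)/((7*(-15))) = (637 - w)/(-105) = (637 - w)*(-1/105) = -91/15 + w/105)
-225467 - s(476, -613) = -225467 - (-91/15 + (1/105)*(-613)) = -225467 - (-91/15 - 613/105) = -225467 - 1*(-250/21) = -225467 + 250/21 = -4734557/21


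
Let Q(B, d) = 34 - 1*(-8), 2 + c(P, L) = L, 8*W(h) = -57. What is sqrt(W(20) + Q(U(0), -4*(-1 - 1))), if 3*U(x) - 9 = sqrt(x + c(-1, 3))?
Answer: 3*sqrt(62)/4 ≈ 5.9055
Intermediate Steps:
W(h) = -57/8 (W(h) = (1/8)*(-57) = -57/8)
c(P, L) = -2 + L
U(x) = 3 + sqrt(1 + x)/3 (U(x) = 3 + sqrt(x + (-2 + 3))/3 = 3 + sqrt(x + 1)/3 = 3 + sqrt(1 + x)/3)
Q(B, d) = 42 (Q(B, d) = 34 + 8 = 42)
sqrt(W(20) + Q(U(0), -4*(-1 - 1))) = sqrt(-57/8 + 42) = sqrt(279/8) = 3*sqrt(62)/4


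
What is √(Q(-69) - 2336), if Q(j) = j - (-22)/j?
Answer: I*√11451723/69 ≈ 49.044*I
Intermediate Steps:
Q(j) = j + 22/j
√(Q(-69) - 2336) = √((-69 + 22/(-69)) - 2336) = √((-69 + 22*(-1/69)) - 2336) = √((-69 - 22/69) - 2336) = √(-4783/69 - 2336) = √(-165967/69) = I*√11451723/69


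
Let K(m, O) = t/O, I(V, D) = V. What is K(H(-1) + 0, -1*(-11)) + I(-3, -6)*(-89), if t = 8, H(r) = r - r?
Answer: 2945/11 ≈ 267.73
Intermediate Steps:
H(r) = 0
K(m, O) = 8/O
K(H(-1) + 0, -1*(-11)) + I(-3, -6)*(-89) = 8/((-1*(-11))) - 3*(-89) = 8/11 + 267 = 2945/11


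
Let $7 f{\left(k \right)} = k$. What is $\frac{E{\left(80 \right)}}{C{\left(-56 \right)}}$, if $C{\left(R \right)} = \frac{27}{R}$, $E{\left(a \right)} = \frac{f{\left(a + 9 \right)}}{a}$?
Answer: $- \frac{89}{270} \approx -0.32963$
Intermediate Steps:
$f{\left(k \right)} = \frac{k}{7}$
$E{\left(a \right)} = \frac{\frac{9}{7} + \frac{a}{7}}{a}$ ($E{\left(a \right)} = \frac{\frac{1}{7} \left(a + 9\right)}{a} = \frac{\frac{1}{7} \left(9 + a\right)}{a} = \frac{\frac{9}{7} + \frac{a}{7}}{a}$)
$\frac{E{\left(80 \right)}}{C{\left(-56 \right)}} = \frac{\frac{1}{7} \cdot \frac{1}{80} \left(9 + 80\right)}{27 \frac{1}{-56}} = \frac{\frac{1}{7} \cdot \frac{1}{80} \cdot 89}{27 \left(- \frac{1}{56}\right)} = \frac{89}{560 \left(- \frac{27}{56}\right)} = \frac{89}{560} \left(- \frac{56}{27}\right) = - \frac{89}{270}$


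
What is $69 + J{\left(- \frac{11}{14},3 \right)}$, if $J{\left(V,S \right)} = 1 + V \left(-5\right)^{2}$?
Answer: $\frac{705}{14} \approx 50.357$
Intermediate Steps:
$J{\left(V,S \right)} = 1 + 25 V$ ($J{\left(V,S \right)} = 1 + V 25 = 1 + 25 V$)
$69 + J{\left(- \frac{11}{14},3 \right)} = 69 + \left(1 + 25 \left(- \frac{11}{14}\right)\right) = 69 + \left(1 - \frac{275}{14}\right) = 69 - \frac{261}{14} = \frac{705}{14}$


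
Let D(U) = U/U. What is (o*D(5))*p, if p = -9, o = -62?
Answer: 558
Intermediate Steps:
D(U) = 1
(o*D(5))*p = -62*1*(-9) = -62*(-9) = 558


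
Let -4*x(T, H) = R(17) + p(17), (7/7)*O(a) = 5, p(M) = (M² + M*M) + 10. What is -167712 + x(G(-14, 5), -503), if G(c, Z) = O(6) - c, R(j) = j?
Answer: -671453/4 ≈ -1.6786e+5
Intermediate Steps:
p(M) = 10 + 2*M² (p(M) = (M² + M²) + 10 = 2*M² + 10 = 10 + 2*M²)
O(a) = 5
G(c, Z) = 5 - c
x(T, H) = -605/4 (x(T, H) = -(17 + (10 + 2*17²))/4 = -(17 + (10 + 2*289))/4 = -(17 + (10 + 578))/4 = -(17 + 588)/4 = -¼*605 = -605/4)
-167712 + x(G(-14, 5), -503) = -167712 - 605/4 = -671453/4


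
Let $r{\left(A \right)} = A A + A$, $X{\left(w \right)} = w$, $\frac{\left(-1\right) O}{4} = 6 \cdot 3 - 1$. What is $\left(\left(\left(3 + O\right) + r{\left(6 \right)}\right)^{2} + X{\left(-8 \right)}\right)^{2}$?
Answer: $271441$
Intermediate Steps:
$O = -68$ ($O = - 4 \left(6 \cdot 3 - 1\right) = - 4 \left(18 - 1\right) = \left(-4\right) 17 = -68$)
$r{\left(A \right)} = A + A^{2}$ ($r{\left(A \right)} = A^{2} + A = A + A^{2}$)
$\left(\left(\left(3 + O\right) + r{\left(6 \right)}\right)^{2} + X{\left(-8 \right)}\right)^{2} = \left(\left(\left(3 - 68\right) + 6 \left(1 + 6\right)\right)^{2} - 8\right)^{2} = \left(\left(-65 + 6 \cdot 7\right)^{2} - 8\right)^{2} = \left(\left(-65 + 42\right)^{2} - 8\right)^{2} = \left(\left(-23\right)^{2} - 8\right)^{2} = \left(529 - 8\right)^{2} = 521^{2} = 271441$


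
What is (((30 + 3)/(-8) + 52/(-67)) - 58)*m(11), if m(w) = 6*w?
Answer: -1112595/268 ≈ -4151.5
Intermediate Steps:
(((30 + 3)/(-8) + 52/(-67)) - 58)*m(11) = (((30 + 3)/(-8) + 52/(-67)) - 58)*(6*11) = ((33*(-1/8) + 52*(-1/67)) - 58)*66 = ((-33/8 - 52/67) - 58)*66 = (-2627/536 - 58)*66 = -33715/536*66 = -1112595/268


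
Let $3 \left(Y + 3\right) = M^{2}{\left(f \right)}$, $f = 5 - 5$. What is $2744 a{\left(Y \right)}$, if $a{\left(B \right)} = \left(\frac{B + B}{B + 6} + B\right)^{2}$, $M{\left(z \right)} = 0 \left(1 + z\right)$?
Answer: $68600$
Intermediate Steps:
$f = 0$
$M{\left(z \right)} = 0$
$Y = -3$ ($Y = -3 + \frac{0^{2}}{3} = -3 + \frac{1}{3} \cdot 0 = -3 + 0 = -3$)
$a{\left(B \right)} = \left(B + \frac{2 B}{6 + B}\right)^{2}$ ($a{\left(B \right)} = \left(\frac{2 B}{6 + B} + B\right)^{2} = \left(B + \frac{2 B}{6 + B}\right)^{2}$)
$2744 a{\left(Y \right)} = 2744 \frac{\left(-3\right)^{2} \left(8 - 3\right)^{2}}{\left(6 - 3\right)^{2}} = 2744 \frac{9 \cdot 5^{2}}{9} = 2744 \cdot 9 \cdot \frac{1}{9} \cdot 25 = 2744 \cdot 25 = 68600$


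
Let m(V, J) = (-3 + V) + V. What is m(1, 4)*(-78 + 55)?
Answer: 23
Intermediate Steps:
m(V, J) = -3 + 2*V
m(1, 4)*(-78 + 55) = (-3 + 2*1)*(-78 + 55) = (-3 + 2)*(-23) = -1*(-23) = 23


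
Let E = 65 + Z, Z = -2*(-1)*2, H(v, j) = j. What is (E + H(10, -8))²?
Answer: 3721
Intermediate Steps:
Z = 4 (Z = 2*2 = 4)
E = 69 (E = 65 + 4 = 69)
(E + H(10, -8))² = (69 - 8)² = 61² = 3721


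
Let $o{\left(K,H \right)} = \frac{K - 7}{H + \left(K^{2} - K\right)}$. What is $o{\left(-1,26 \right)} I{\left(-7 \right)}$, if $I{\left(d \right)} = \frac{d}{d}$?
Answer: $- \frac{2}{7} \approx -0.28571$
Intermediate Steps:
$o{\left(K,H \right)} = \frac{-7 + K}{H + K^{2} - K}$
$I{\left(d \right)} = 1$
$o{\left(-1,26 \right)} I{\left(-7 \right)} = \frac{-7 - 1}{26 + \left(-1\right)^{2} - -1} \cdot 1 = \frac{1}{26 + 1 + 1} \left(-8\right) 1 = \frac{1}{28} \left(-8\right) 1 = \left(- \frac{2}{7}\right) 1 = - \frac{2}{7}$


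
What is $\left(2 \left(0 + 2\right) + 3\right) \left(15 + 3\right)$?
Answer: $126$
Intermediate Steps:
$\left(2 \left(0 + 2\right) + 3\right) \left(15 + 3\right) = \left(2 \cdot 2 + 3\right) 18 = \left(4 + 3\right) 18 = 7 \cdot 18 = 126$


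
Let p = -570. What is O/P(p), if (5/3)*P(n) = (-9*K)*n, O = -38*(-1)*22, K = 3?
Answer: 22/243 ≈ 0.090535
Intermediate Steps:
O = 836 (O = 38*22 = 836)
P(n) = -81*n/5 (P(n) = 3*((-9*3)*n)/5 = 3*(-27*n)/5 = -81*n/5)
O/P(p) = 836/((-81/5*(-570))) = 836/9234 = 836*(1/9234) = 22/243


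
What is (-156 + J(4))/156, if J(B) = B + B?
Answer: -37/39 ≈ -0.94872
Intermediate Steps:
J(B) = 2*B
(-156 + J(4))/156 = (-156 + 2*4)/156 = (-156 + 8)/156 = (1/156)*(-148) = -37/39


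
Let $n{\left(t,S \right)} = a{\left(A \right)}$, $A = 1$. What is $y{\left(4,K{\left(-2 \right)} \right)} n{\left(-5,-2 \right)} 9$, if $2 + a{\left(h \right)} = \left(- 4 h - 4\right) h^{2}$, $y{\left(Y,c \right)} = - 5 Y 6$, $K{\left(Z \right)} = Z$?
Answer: $10800$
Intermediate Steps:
$y{\left(Y,c \right)} = - 30 Y$
$a{\left(h \right)} = -2 + h^{2} \left(-4 - 4 h\right)$ ($a{\left(h \right)} = -2 + \left(- 4 h - 4\right) h^{2} = -2 + \left(-4 - 4 h\right) h^{2} = -2 + h^{2} \left(-4 - 4 h\right)$)
$n{\left(t,S \right)} = -10$ ($n{\left(t,S \right)} = -2 - 4 \cdot 1^{2} - 4 \cdot 1^{3} = -2 - 4 - 4 = -10$)
$y{\left(4,K{\left(-2 \right)} \right)} n{\left(-5,-2 \right)} 9 = \left(-30\right) 4 \left(-10\right) 9 = \left(-120\right) \left(-10\right) 9 = 1200 \cdot 9 = 10800$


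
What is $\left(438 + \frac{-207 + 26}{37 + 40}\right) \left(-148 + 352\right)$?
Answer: $\frac{6843180}{77} \approx 88873.0$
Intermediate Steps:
$\left(438 + \frac{-207 + 26}{37 + 40}\right) \left(-148 + 352\right) = \left(438 - \frac{181}{77}\right) 204 = \frac{33545}{77} \cdot 204 = \frac{6843180}{77}$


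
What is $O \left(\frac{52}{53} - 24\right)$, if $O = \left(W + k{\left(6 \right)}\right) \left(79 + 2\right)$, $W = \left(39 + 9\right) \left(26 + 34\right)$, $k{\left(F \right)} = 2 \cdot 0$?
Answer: $- \frac{284601600}{53} \approx -5.3698 \cdot 10^{6}$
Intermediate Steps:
$k{\left(F \right)} = 0$
$W = 2880$ ($W = 48 \cdot 60 = 2880$)
$O = 233280$ ($O = \left(2880 + 0\right) \left(79 + 2\right) = 2880 \cdot 81 = 233280$)
$O \left(\frac{52}{53} - 24\right) = 233280 \left(\frac{52}{53} - 24\right) = 233280 \left(- \frac{1220}{53}\right) = - \frac{284601600}{53}$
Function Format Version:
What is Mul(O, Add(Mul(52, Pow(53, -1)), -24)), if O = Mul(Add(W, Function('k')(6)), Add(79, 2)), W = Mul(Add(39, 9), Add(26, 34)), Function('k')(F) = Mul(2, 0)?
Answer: Rational(-284601600, 53) ≈ -5.3698e+6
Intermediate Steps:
Function('k')(F) = 0
W = 2880 (W = Mul(48, 60) = 2880)
O = 233280 (O = Mul(Add(2880, 0), Add(79, 2)) = Mul(2880, 81) = 233280)
Mul(O, Add(Mul(52, Pow(53, -1)), -24)) = Mul(233280, Add(Mul(52, Pow(53, -1)), -24)) = Mul(233280, Add(Mul(52, Rational(1, 53)), -24)) = Mul(233280, Add(Rational(52, 53), -24)) = Mul(233280, Rational(-1220, 53)) = Rational(-284601600, 53)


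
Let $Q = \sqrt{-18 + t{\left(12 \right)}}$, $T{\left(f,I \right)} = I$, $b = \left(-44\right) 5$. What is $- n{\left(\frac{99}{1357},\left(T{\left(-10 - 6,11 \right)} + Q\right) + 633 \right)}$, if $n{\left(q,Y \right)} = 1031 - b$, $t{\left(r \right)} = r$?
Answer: $-1251$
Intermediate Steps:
$b = -220$
$Q = i \sqrt{6}$ ($Q = \sqrt{-18 + 12} = \sqrt{-6} = i \sqrt{6} \approx 2.4495 i$)
$n{\left(q,Y \right)} = 1251$ ($n{\left(q,Y \right)} = 1031 - -220 = 1031 + 220 = 1251$)
$- n{\left(\frac{99}{1357},\left(T{\left(-10 - 6,11 \right)} + Q\right) + 633 \right)} = \left(-1\right) 1251 = -1251$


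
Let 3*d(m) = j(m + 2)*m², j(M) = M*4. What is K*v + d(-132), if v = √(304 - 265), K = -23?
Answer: -3020160 - 23*√39 ≈ -3.0203e+6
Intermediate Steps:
v = √39 ≈ 6.2450
j(M) = 4*M
d(m) = m²*(8 + 4*m)/3 (d(m) = ((4*(m + 2))*m²)/3 = ((4*(2 + m))*m²)/3 = ((8 + 4*m)*m²)/3 = (m²*(8 + 4*m))/3 = m²*(8 + 4*m)/3)
K*v + d(-132) = -23*√39 + (4/3)*(-132)²*(2 - 132) = -23*√39 + (4/3)*17424*(-130) = -23*√39 - 3020160 = -3020160 - 23*√39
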